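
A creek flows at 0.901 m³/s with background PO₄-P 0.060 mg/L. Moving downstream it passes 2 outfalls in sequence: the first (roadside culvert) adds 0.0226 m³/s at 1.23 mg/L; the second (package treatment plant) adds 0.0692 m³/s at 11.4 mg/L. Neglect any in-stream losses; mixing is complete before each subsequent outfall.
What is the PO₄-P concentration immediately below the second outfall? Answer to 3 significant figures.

After outfall 1: Q = 0.9010 + 0.02260 = 0.9236 m³/s; C = (0.9010·0.06000 + 0.02260·1.230)/0.9236 = 0.08863 mg/L.
After outfall 2: Q = 0.9236 + 0.06920 = 0.9928 m³/s; C = (0.9236·0.08863 + 0.06920·11.40)/0.9928 = 0.8771 mg/L.

0.877 mg/L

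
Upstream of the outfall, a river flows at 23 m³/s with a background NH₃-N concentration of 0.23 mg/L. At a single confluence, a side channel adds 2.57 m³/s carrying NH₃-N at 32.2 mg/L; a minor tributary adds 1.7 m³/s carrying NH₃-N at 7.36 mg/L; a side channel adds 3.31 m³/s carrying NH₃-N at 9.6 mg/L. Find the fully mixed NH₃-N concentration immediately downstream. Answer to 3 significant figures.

4.33 mg/L

Conservation of mass: C = (23.00·0.2300 + 2.570·32.20 + 1.700·7.360 + 3.310·9.600) / 30.58 = 132.3/30.58 = 4.327 mg/L.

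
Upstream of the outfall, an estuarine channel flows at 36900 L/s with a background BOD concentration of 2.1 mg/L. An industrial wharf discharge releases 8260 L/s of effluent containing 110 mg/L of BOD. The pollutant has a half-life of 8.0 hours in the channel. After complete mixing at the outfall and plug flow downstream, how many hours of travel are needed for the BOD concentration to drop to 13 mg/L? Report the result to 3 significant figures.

5.99 h

Flow-weighted average: C = (36900·2.100 + 8260·110.0) / 45160 = 986100/45160 = 21.84 mg/L.
Half-life 8.0 h → k = ln 2 / 8.0 = 0.08664 h⁻¹ = 2.079 d⁻¹.
21.84·exp(−k·t) = 13 → t = ln(21.84/13)/k = 21550 s = 5.985 h.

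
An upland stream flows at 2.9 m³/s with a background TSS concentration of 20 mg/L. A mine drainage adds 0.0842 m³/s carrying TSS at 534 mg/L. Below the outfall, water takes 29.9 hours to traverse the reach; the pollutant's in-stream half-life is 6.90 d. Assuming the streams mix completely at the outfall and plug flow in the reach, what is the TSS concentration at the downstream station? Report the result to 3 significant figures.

Mixed concentration C = ΣQC/ΣQ = (2.900·20.00 + 0.08420·534.0) / 2.984 = 103.0/2.984 = 34.50 mg/L.
Half-life 6.90 d → k = ln 2 / 6.90 = 0.1005 d⁻¹.
Decay over the reach: 34.50·exp(−kt) = 34.50·0.8824 = 30.44 mg/L.

30.4 mg/L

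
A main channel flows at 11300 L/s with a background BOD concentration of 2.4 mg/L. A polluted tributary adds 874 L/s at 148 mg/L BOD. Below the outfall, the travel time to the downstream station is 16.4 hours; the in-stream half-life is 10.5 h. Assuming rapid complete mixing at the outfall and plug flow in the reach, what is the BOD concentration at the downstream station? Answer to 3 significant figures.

Conservation of mass: C = (11300·2.400 + 874.0·148.0) / 12170 = 156500/12170 = 12.85 mg/L.
Half-life 10.5 h → k = ln 2 / 10.5 = 0.06601 h⁻¹ = 1.584 d⁻¹.
Applying C = C₀e^(−kt): 12.85 × 0.3387 = 4.353 mg/L.

4.35 mg/L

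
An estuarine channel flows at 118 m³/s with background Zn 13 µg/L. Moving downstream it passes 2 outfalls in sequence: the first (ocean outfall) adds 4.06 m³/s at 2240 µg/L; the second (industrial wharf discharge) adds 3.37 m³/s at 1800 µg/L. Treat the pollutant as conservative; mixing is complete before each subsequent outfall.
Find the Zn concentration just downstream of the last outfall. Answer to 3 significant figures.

133 µg/L

Below outfall 1: Q → 122.1 m³/s, C = (118.0·13.00 + 4.060·2240)/122.1 = 87.08 µg/L.
Below outfall 2: Q → 125.4 m³/s, C = (122.1·87.08 + 3.370·1800)/125.4 = 133.1 µg/L.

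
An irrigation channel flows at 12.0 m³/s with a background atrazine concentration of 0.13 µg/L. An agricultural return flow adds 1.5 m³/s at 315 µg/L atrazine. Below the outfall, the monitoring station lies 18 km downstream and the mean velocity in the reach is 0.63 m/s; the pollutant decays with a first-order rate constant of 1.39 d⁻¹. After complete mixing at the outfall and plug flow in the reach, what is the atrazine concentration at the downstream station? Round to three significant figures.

Mass balance: C = (12.00·0.1300 + 1.500·315.0) / 13.50 = 474.1/13.50 = 35.12 µg/L.
Travel time t = 18·1000 / 0.63 = 28570 s = 7.937 h.
First-order decay: C = 35.12·exp(−k·t) = 35.12·0.6315 = 22.18 µg/L.

22.2 µg/L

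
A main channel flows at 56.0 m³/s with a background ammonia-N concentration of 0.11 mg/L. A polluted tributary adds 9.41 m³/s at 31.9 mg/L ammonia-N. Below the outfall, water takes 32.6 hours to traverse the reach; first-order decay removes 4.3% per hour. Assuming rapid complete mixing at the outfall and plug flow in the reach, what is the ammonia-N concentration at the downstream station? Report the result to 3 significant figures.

1.12 mg/L

Flow-weighted average: C = (56.00·0.1100 + 9.410·31.90) / 65.41 = 306.3/65.41 = 4.683 mg/L.
4.3%/h lost → k = −ln(1 − 0.043) = 0.04395 h⁻¹.
After decay, C = 4.683 × e^(−kt) = 4.683 × 0.2386 = 1.118 mg/L.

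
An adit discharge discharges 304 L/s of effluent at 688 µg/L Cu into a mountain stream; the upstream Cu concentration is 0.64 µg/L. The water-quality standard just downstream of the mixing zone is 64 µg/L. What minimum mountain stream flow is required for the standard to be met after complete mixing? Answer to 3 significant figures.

Set C_mix = 64: (Q·0.6400 + 304.0·688.0) / (Q + 304.0) = 64
→ Q = 304.0·(688.0 − 64)/(64 − 0.6400) = 2994 L/s.

2990 L/s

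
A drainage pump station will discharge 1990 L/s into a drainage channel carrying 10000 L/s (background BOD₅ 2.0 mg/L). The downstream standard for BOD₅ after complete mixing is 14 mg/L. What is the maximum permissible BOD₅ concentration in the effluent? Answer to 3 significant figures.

74.3 mg/L

At the limit, (Qr·Cr + Qe·Cₑ)/(Qr + Qe) = 14:
Cₑ = (11990·14 − 10000·2.000) / 1990 = 74.30 mg/L.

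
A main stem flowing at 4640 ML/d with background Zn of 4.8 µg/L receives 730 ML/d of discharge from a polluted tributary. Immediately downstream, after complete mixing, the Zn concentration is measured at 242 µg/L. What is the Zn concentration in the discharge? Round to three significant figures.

1750 µg/L

Mass balance: 4640·4.800 + 730.0·Cₑ = 5370·242.0
→ Cₑ = (5370·242.0 − 4640·4.800) / 730.0 = 1750 µg/L.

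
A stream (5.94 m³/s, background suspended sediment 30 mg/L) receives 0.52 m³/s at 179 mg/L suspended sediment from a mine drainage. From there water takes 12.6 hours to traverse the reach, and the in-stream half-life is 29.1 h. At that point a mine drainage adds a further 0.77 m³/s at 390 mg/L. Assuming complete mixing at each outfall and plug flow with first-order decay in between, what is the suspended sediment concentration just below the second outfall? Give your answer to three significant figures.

Mixed concentration C = ΣQC/ΣQ = (5.940·30.00 + 0.5200·179.0) / 6.460 = 271.3/6.460 = 41.99 mg/L; combined flow 6.460 m³/s.
Half-life 29.1 h → k = ln 2 / 29.1 = 0.02382 h⁻¹ = 0.5717 d⁻¹.
Decay over the reach: 41.99·exp(−kt) = 41.99·0.7407 = 31.11 mg/L.
Second outfall: C = (6.460·31.11 + 0.7700·390.0)/7.230 = 69.33 mg/L.

69.3 mg/L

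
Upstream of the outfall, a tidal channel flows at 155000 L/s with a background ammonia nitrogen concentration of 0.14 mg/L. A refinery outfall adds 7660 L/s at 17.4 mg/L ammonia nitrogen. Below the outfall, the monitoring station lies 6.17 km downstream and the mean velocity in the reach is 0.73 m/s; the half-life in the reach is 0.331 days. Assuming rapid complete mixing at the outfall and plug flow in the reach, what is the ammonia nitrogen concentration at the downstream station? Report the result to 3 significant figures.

Mixed concentration C = ΣQC/ΣQ = (155000·0.1400 + 7660·17.40) / 162700 = 155000/162700 = 0.9528 mg/L.
Travel time t = 6.17·1000 / 0.73 = 8452 s = 2.348 h.
Half-life 0.331 d → k = ln 2 / 0.331 = 2.094 d⁻¹.
After decay, C = 0.9528 × e^(−kt) = 0.9528 × 0.8148 = 0.7763 mg/L.

0.776 mg/L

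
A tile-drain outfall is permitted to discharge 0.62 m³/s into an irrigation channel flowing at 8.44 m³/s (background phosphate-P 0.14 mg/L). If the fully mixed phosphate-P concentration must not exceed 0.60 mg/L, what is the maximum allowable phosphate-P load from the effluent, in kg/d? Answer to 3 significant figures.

Mass balance at the limit: 8.440·0.1400 + 0.6200·Cₑ = 9.060·0.60 → Cₑ = 6.862 mg/L.
Load = 0.6200 m³/s × 6.862 g/m³ × 86 400 s/d = 367.6 kg/d.

368 kg/d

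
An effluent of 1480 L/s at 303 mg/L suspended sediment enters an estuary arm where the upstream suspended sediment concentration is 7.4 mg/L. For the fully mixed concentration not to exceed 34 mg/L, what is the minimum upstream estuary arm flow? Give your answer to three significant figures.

Set C_mix = 34: (Q·7.400 + 1480·303.0) / (Q + 1480) = 34
→ Q = 1480·(303.0 − 34)/(34 − 7.400) = 14970 L/s.

15000 L/s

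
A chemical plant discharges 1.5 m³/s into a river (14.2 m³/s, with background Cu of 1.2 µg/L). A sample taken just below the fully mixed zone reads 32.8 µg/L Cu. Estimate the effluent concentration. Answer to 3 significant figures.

Mass balance: 14.20·1.200 + 1.500·Cₑ = 15.70·32.80
→ Cₑ = (15.70·32.80 − 14.20·1.200) / 1.500 = 331.9 µg/L.

332 µg/L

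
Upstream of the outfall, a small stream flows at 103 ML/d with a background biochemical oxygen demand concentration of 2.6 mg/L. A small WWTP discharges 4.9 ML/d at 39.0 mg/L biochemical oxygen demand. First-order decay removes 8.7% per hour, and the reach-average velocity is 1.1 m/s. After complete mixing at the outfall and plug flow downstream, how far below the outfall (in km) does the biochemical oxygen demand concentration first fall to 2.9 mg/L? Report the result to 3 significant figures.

After mixing, C = (103.0·2.600 + 4.900·39.00) / 107.9 = 458.9/107.9 = 4.253 mg/L.
8.7%/h lost → k = −ln(1 − 0.087) = 0.09102 h⁻¹.
Set 4.253·exp(−k·t) = 2.9 → t = ln(4.253/2.9)/k = 15150 s = 4.207 h.
Distance = v·t = 1.1·15150 = 16660 m = 16.66 km.

16.7 km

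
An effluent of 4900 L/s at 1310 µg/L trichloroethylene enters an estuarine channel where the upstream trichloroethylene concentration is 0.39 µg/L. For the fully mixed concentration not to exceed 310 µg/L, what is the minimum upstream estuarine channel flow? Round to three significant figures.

Set C_mix = 310: (Q·0.3900 + 4900·1310) / (Q + 4900) = 310
→ Q = 4900·(1310 − 310)/(310 − 0.3900) = 15830 L/s.

15800 L/s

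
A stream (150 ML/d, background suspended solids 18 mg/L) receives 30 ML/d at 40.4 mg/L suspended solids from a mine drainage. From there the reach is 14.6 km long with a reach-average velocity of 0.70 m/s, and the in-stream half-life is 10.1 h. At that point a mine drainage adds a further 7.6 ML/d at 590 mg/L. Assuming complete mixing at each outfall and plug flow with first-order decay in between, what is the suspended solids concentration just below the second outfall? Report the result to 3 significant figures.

37.9 mg/L

Conservation of mass: C = (150.0·18.00 + 30.00·40.40) / 180.0 = 3912/180.0 = 21.73 mg/L; combined flow 180.0 ML/d.
Travel time t = 14.6·1000 / 0.70 = 20860 s = 5.794 h.
Half-life 10.1 h → k = ln 2 / 10.1 = 0.06863 h⁻¹ = 1.647 d⁻¹.
Decay over the reach: 21.73·exp(−kt) = 21.73·0.6719 = 14.60 mg/L.
Second outfall: C = (180.0·14.60 + 7.600·590.0)/187.6 = 37.91 mg/L.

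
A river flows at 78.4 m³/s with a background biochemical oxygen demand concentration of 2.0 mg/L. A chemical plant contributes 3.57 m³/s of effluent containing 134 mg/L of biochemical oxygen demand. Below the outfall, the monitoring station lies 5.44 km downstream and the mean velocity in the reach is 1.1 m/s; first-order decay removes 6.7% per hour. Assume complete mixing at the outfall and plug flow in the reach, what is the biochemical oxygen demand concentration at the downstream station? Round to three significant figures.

Mixed concentration C = ΣQC/ΣQ = (78.40·2.000 + 3.570·134.0) / 81.97 = 635.2/81.97 = 7.749 mg/L.
Travel time t = 5.44·1000 / 1.1 = 4945 s = 1.374 h.
6.7%/h lost → k = −ln(1 − 0.067) = 0.06935 h⁻¹.
First-order decay: C = 7.749·exp(−k·t) = 7.749·0.9091 = 7.045 mg/L.

7.04 mg/L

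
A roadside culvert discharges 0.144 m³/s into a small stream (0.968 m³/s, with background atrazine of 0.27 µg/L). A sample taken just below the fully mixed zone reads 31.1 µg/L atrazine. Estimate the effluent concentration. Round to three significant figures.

Mass balance: 0.9680·0.2700 + 0.1440·Cₑ = 1.112·31.10
→ Cₑ = (1.112·31.10 − 0.9680·0.2700) / 0.1440 = 238.3 µg/L.

238 µg/L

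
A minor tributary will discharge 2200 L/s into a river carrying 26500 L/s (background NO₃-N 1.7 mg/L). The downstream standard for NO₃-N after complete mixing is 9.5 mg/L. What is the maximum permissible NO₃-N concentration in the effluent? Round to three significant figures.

103 mg/L

At the limit, (Qr·Cr + Qe·Cₑ)/(Qr + Qe) = 9.5:
Cₑ = (28700·9.5 − 26500·1.700) / 2200 = 103.5 mg/L.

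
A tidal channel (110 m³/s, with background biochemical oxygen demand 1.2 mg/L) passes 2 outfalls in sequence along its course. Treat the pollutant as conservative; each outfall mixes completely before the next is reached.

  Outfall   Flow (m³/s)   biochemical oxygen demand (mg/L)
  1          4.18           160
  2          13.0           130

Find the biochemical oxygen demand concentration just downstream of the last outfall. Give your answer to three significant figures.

19.6 mg/L

Outfall 1: combined Q = 114.2 m³/s; C = (110.0·1.200 + 4.180·160.0)/114.2 = 7.013 mg/L.
Outfall 2: combined Q = 127.2 m³/s; C = (114.2·7.013 + 13.00·130.0)/127.2 = 19.58 mg/L.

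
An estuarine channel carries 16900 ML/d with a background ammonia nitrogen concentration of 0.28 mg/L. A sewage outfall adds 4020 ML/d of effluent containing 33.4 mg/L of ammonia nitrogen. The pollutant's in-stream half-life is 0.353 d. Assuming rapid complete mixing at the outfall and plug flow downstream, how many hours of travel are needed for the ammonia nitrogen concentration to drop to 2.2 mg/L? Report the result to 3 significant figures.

Flow-weighted average: C = (16900·0.2800 + 4020·33.40) / 20920 = 139000/20920 = 6.644 mg/L.
Half-life 0.353 d → k = ln 2 / 0.353 = 1.964 d⁻¹.
6.644·exp(−k·t) = 2.2 → t = ln(6.644/2.2)/k = 48630 s = 13.51 h.

13.5 h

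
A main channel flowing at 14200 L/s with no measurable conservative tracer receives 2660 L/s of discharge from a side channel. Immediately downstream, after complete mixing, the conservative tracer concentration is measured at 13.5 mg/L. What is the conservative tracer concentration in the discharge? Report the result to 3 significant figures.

Mass balance: 14200·0 + 2660·Cₑ = 16860·13.50
→ Cₑ = (16860·13.50 − 14200·0) / 2660 = 85.57 mg/L.

85.6 mg/L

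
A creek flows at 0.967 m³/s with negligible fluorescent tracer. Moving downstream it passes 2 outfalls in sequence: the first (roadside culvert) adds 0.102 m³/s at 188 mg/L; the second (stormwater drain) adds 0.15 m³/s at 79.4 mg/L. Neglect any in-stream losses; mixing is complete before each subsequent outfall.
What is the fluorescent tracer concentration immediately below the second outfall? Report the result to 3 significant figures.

25.5 mg/L

Outfall 1: combined Q = 1.069 m³/s; C = (0.9670·0 + 0.1020·188.0)/1.069 = 17.94 mg/L.
Outfall 2: combined Q = 1.219 m³/s; C = (1.069·17.94 + 0.1500·79.40)/1.219 = 25.50 mg/L.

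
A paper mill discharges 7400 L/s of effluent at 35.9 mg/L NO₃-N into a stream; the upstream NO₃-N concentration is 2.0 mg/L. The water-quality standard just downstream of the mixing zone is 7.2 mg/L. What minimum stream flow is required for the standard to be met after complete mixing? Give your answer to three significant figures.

Set C_mix = 7.2: (Q·2.000 + 7400·35.90) / (Q + 7400) = 7.2
→ Q = 7400·(35.90 − 7.2)/(7.2 − 2.000) = 40840 L/s.

40800 L/s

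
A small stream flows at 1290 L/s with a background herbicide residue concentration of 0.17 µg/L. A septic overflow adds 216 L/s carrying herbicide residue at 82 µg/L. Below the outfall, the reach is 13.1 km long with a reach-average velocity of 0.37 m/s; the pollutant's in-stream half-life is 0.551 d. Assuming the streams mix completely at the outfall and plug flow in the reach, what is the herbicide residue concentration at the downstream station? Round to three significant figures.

7.11 µg/L

Mixed concentration C = ΣQC/ΣQ = (1290·0.1700 + 216.0·82.00) / 1506 = 17930/1506 = 11.91 µg/L.
Travel time t = 13.1·1000 / 0.37 = 35410 s = 9.835 h.
Half-life 0.551 d → k = ln 2 / 0.551 = 1.258 d⁻¹.
First-order decay: C = 11.91·exp(−k·t) = 11.91·0.5972 = 7.111 µg/L.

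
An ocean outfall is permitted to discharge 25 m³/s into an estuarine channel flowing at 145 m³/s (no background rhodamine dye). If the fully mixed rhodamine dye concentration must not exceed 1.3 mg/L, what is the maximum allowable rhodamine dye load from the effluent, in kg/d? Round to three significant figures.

19100 kg/d

Mass balance at the limit: 145.0·0 + 25.00·Cₑ = 170.0·1.3 → Cₑ = 8.840 mg/L.
Load = 25.00 m³/s × 8.840 g/m³ × 86 400 s/d = 19090 kg/d.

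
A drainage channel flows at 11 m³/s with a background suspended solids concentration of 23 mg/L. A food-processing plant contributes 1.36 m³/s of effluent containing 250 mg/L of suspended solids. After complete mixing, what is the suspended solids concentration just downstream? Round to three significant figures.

48.0 mg/L

Conservation of mass: C = (11.00·23.00 + 1.360·250.0) / 12.36 = 593.0/12.36 = 47.98 mg/L.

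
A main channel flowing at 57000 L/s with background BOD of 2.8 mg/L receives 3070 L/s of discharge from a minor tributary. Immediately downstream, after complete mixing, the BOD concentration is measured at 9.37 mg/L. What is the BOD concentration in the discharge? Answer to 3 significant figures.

131 mg/L

Mass balance: 57000·2.800 + 3070·Cₑ = 60070·9.370
→ Cₑ = (60070·9.370 − 57000·2.800) / 3070 = 131.4 mg/L.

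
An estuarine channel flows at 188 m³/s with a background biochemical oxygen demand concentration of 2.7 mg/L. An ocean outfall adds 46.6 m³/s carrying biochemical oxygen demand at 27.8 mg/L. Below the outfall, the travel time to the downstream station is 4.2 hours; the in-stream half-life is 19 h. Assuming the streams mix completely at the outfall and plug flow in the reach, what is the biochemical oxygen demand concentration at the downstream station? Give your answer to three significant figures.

Mass balance: C = (188.0·2.700 + 46.60·27.80) / 234.6 = 1803/234.6 = 7.686 mg/L.
Half-life 19 h → k = ln 2 / 19 = 0.03648 h⁻¹ = 0.8756 d⁻¹.
Decay over the reach: 7.686·exp(−kt) = 7.686·0.8579 = 6.594 mg/L.

6.59 mg/L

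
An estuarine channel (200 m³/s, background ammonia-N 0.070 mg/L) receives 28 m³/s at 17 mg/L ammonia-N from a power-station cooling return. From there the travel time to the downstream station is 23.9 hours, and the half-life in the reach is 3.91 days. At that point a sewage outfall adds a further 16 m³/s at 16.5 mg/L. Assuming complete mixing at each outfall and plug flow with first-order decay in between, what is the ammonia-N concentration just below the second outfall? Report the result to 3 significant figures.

After mixing, C = (200.0·0.07000 + 28.00·17.00) / 228.0 = 490.0/228.0 = 2.149 mg/L; combined flow 228.0 m³/s.
Half-life 3.91 d → k = ln 2 / 3.91 = 0.1773 d⁻¹.
Applying C = C₀e^(−kt): 2.149 × 0.8382 = 1.801 mg/L.
At the second outfall, C = (228.0·1.801 + 16.00·16.50) / (228.0 + 16.00) = 2.765 mg/L.

2.77 mg/L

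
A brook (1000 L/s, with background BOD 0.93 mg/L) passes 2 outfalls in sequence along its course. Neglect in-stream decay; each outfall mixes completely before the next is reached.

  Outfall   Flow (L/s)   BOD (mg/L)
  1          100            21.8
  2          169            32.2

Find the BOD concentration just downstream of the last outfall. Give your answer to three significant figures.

6.74 mg/L

Below outfall 1: Q → 1100 L/s, C = (1000·0.9300 + 100.0·21.80)/1100 = 2.827 mg/L.
Below outfall 2: Q → 1269 L/s, C = (1100·2.827 + 169.0·32.20)/1269 = 6.739 mg/L.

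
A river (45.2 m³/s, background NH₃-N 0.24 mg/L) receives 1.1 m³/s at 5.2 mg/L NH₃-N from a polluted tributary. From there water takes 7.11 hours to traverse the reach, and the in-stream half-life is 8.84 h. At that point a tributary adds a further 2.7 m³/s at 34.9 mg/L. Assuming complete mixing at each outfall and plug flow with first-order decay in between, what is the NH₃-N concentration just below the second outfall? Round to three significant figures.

2.12 mg/L

Conservation of mass: C = (45.20·0.2400 + 1.100·5.200) / 46.30 = 16.57/46.30 = 0.3578 mg/L; combined flow 46.30 m³/s.
Half-life 8.84 h → k = ln 2 / 8.84 = 0.07841 h⁻¹ = 1.882 d⁻¹.
First-order decay: C = 0.3578·exp(−k·t) = 0.3578·0.5726 = 0.2049 mg/L.
Second outfall: C = (46.30·0.2049 + 2.700·34.90)/49.00 = 2.117 mg/L.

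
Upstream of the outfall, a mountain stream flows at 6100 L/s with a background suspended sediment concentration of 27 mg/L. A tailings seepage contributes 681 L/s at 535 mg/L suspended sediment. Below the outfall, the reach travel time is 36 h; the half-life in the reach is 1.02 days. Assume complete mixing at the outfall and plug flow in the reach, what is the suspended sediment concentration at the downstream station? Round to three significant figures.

Conservation of mass: C = (6100·27.00 + 681.0·535.0) / 6781 = 529000/6781 = 78.02 mg/L.
Half-life 1.02 d → k = ln 2 / 1.02 = 0.6796 d⁻¹.
After decay, C = 78.02 × e^(−kt) = 78.02 × 0.3608 = 28.15 mg/L.

28.2 mg/L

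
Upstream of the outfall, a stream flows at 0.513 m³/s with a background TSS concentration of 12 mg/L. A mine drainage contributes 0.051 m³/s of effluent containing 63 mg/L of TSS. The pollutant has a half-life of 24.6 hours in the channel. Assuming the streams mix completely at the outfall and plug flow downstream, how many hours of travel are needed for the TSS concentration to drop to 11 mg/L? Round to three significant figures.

14.6 h

After mixing, C = (0.5130·12.00 + 0.05100·63.00) / 0.5640 = 9.369/0.5640 = 16.61 mg/L.
Half-life 24.6 h → k = ln 2 / 24.6 = 0.02818 h⁻¹ = 0.6762 d⁻¹.
16.61·exp(−k·t) = 11 → t = ln(16.61/11)/k = 52670 s = 14.63 h.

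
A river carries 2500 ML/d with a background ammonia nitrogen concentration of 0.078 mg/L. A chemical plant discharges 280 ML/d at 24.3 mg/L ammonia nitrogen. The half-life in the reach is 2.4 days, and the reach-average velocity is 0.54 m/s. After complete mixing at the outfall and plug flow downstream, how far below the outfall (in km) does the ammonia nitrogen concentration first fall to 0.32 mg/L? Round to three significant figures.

333 km

Flow-weighted average: C = (2500·0.07800 + 280.0·24.30) / 2780 = 6999/2780 = 2.518 mg/L.
Half-life 2.4 d → k = ln 2 / 2.4 = 0.2888 d⁻¹.
Set 2.518·exp(−k·t) = 0.32 → t = ln(2.518/0.32)/k = 617100 s = 171.4 h.
Distance = v·t = 0.54·617100 = 333200 m = 333.2 km.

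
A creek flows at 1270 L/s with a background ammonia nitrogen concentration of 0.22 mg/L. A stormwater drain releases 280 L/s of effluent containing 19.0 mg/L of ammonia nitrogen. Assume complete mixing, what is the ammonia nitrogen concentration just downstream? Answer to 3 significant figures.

3.61 mg/L

Flow-weighted average: C = (1270·0.2200 + 280.0·19.00) / 1550 = 5599/1550 = 3.613 mg/L.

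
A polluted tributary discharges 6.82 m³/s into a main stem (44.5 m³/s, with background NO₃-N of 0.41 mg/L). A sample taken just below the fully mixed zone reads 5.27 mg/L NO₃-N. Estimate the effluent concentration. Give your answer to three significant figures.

37.0 mg/L

Mass balance: 44.50·0.4100 + 6.820·Cₑ = 51.32·5.270
→ Cₑ = (51.32·5.270 − 44.50·0.4100) / 6.820 = 36.98 mg/L.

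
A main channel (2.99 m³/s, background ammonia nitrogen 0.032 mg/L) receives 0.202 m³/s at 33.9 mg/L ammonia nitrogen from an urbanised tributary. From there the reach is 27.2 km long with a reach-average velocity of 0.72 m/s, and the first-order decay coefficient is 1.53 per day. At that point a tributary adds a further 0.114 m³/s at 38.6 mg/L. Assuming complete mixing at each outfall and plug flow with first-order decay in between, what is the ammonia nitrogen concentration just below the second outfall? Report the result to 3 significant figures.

Conservation of mass: C = (2.990·0.03200 + 0.2020·33.90) / 3.192 = 6.943/3.192 = 2.175 mg/L; combined flow 3.192 m³/s.
Travel time t = 27.2·1000 / 0.72 = 37780 s = 10.49 h.
Decay over the reach: 2.175·exp(−kt) = 2.175·0.5122 = 1.114 mg/L.
At the second outfall, C = (3.192·1.114 + 0.1140·38.60) / (3.192 + 0.1140) = 2.407 mg/L.

2.41 mg/L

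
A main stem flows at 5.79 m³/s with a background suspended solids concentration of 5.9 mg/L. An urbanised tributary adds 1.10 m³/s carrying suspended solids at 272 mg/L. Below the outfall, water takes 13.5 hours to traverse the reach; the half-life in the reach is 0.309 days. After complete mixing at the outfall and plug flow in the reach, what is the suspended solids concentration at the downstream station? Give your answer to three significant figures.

Mass balance: C = (5.790·5.900 + 1.100·272.0) / 6.890 = 333.4/6.890 = 48.38 mg/L.
Half-life 0.309 d → k = ln 2 / 0.309 = 2.243 d⁻¹.
First-order decay: C = 48.38·exp(−k·t) = 48.38·0.2831 = 13.70 mg/L.

13.7 mg/L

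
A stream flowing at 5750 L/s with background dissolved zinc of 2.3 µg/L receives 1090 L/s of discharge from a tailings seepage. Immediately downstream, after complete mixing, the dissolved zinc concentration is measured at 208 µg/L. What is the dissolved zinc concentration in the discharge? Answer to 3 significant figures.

Mass balance: 5750·2.300 + 1090·Cₑ = 6840·208.0
→ Cₑ = (6840·208.0 − 5750·2.300) / 1090 = 1293 µg/L.

1290 µg/L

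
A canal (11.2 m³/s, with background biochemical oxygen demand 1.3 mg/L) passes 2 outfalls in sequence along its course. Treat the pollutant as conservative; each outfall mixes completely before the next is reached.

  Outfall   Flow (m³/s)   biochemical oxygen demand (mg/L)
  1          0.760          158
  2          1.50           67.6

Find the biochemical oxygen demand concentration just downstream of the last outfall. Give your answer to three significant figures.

After outfall 1: Q = 11.20 + 0.7600 = 11.96 m³/s; C = (11.20·1.300 + 0.7600·158.0)/11.96 = 11.26 mg/L.
After outfall 2: Q = 11.96 + 1.500 = 13.46 m³/s; C = (11.96·11.26 + 1.500·67.60)/13.46 = 17.54 mg/L.

17.5 mg/L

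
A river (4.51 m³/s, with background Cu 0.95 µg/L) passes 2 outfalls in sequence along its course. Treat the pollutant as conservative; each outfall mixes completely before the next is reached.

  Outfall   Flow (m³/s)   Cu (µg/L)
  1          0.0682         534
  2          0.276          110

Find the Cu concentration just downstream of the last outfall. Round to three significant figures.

Below outfall 1: Q → 4.578 m³/s, C = (4.510·0.9500 + 0.06820·534.0)/4.578 = 8.891 µg/L.
Below outfall 2: Q → 4.854 m³/s, C = (4.578·8.891 + 0.2760·110.0)/4.854 = 14.64 µg/L.

14.6 µg/L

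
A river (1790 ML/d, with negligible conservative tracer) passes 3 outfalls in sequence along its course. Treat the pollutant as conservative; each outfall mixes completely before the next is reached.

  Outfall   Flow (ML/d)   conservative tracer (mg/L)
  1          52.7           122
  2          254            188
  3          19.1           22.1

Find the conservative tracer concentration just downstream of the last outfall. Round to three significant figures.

After outfall 1: Q = 1790 + 52.70 = 1843 ML/d; C = (1790·0 + 52.70·122.0)/1843 = 3.489 mg/L.
After outfall 2: Q = 1843 + 254.0 = 2097 ML/d; C = (1843·3.489 + 254.0·188.0)/2097 = 25.84 mg/L.
After outfall 3: Q = 2097 + 19.10 = 2116 ML/d; C = (2097·25.84 + 19.10·22.10)/2116 = 25.81 mg/L.

25.8 mg/L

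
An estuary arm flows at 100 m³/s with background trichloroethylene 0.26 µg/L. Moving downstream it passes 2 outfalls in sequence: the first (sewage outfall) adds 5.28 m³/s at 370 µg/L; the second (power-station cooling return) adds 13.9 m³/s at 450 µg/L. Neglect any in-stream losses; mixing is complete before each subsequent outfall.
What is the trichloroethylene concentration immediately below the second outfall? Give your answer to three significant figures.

Below outfall 1: Q → 105.3 m³/s, C = (100.0·0.2600 + 5.280·370.0)/105.3 = 18.80 µg/L.
Below outfall 2: Q → 119.2 m³/s, C = (105.3·18.80 + 13.90·450.0)/119.2 = 69.09 µg/L.

69.1 µg/L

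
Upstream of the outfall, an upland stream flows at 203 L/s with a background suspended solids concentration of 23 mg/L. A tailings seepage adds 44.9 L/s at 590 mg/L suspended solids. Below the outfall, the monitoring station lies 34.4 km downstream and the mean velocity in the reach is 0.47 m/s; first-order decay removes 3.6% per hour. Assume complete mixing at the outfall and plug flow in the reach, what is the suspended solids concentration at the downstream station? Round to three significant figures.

Flow-weighted average: C = (203.0·23.00 + 44.90·590.0) / 247.9 = 31160/247.9 = 125.7 mg/L.
Travel time t = 34.4·1000 / 0.47 = 73190 s = 20.33 h.
3.6%/h lost → k = −ln(1 − 0.036) = 0.03666 h⁻¹.
Applying C = C₀e^(−kt): 125.7 × 0.4745 = 59.65 mg/L.

59.6 mg/L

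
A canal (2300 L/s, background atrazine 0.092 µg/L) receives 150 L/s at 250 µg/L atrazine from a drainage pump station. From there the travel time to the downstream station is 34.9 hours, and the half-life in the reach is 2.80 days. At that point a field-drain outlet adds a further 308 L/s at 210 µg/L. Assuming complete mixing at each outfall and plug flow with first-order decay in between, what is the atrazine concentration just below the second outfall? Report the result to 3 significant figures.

Mixed concentration C = ΣQC/ΣQ = (2300·0.09200 + 150.0·250.0) / 2450 = 37710/2450 = 15.39 µg/L; combined flow 2450 L/s.
Half-life 2.80 d → k = ln 2 / 2.80 = 0.2476 d⁻¹.
After decay, C = 15.39 × e^(−kt) = 15.39 × 0.6977 = 10.74 µg/L.
Second outfall: C = (2450·10.74 + 308.0·210.0)/2758 = 32.99 µg/L.

33.0 µg/L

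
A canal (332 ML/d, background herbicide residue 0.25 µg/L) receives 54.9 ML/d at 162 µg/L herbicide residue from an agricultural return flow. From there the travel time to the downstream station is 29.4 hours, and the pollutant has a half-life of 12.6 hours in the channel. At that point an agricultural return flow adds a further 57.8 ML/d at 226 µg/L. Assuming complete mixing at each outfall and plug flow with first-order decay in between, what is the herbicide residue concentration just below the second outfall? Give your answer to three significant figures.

Mass balance: C = (332.0·0.2500 + 54.90·162.0) / 386.9 = 8977/386.9 = 23.20 µg/L; combined flow 386.9 ML/d.
Half-life 12.6 h → k = ln 2 / 12.6 = 0.05501 h⁻¹ = 1.320 d⁻¹.
Applying C = C₀e^(−kt): 23.20 × 0.1984 = 4.604 µg/L.
At the second outfall, C = (386.9·4.604 + 57.80·226.0) / (386.9 + 57.80) = 33.38 µg/L.

33.4 µg/L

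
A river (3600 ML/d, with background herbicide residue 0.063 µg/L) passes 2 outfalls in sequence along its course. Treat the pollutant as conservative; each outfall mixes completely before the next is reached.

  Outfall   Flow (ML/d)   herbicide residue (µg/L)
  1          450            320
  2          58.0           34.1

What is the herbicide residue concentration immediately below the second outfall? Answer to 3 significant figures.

Below outfall 1: Q → 4050 ML/d, C = (3600·0.06300 + 450.0·320.0)/4050 = 35.61 µg/L.
Below outfall 2: Q → 4108 ML/d, C = (4050·35.61 + 58.00·34.10)/4108 = 35.59 µg/L.

35.6 µg/L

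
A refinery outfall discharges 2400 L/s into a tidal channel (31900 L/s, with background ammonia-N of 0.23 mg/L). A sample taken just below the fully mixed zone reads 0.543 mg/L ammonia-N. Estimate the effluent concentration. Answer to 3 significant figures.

Mass balance: 31900·0.2300 + 2400·Cₑ = 34300·0.5430
→ Cₑ = (34300·0.5430 − 31900·0.2300) / 2400 = 4.703 mg/L.

4.70 mg/L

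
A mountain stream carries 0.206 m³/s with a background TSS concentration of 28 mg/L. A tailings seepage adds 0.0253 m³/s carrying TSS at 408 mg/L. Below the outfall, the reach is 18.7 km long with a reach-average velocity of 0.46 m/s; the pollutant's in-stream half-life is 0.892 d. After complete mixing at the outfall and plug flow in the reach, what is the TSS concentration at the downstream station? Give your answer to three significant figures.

After mixing, C = (0.2060·28.00 + 0.02530·408.0) / 0.2313 = 16.09/0.2313 = 69.57 mg/L.
Travel time t = 18.7·1000 / 0.46 = 40650 s = 11.29 h.
Half-life 0.892 d → k = ln 2 / 0.892 = 0.7771 d⁻¹.
Applying C = C₀e^(−kt): 69.57 × 0.6938 = 48.26 mg/L.

48.3 mg/L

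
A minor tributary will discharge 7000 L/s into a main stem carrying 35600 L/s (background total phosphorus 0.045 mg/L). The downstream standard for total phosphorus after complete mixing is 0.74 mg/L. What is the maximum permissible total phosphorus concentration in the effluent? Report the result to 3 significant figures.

At the limit, (Qr·Cr + Qe·Cₑ)/(Qr + Qe) = 0.74:
Cₑ = (42600·0.74 − 35600·0.04500) / 7000 = 4.275 mg/L.

4.27 mg/L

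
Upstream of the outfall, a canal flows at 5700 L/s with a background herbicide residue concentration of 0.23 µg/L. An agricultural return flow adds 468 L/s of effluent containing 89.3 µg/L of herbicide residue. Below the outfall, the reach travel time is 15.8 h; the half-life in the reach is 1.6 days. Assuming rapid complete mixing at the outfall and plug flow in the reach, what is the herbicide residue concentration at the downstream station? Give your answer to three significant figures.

5.25 µg/L

Conservation of mass: C = (5700·0.2300 + 468.0·89.30) / 6168 = 43100/6168 = 6.988 µg/L.
Half-life 1.6 d → k = ln 2 / 1.6 = 0.4332 d⁻¹.
Decay over the reach: 6.988·exp(−kt) = 6.988·0.7519 = 5.254 µg/L.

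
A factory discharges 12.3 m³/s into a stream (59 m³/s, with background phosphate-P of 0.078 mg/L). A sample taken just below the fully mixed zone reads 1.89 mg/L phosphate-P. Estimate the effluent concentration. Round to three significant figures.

10.6 mg/L

Mass balance: 59.00·0.07800 + 12.30·Cₑ = 71.30·1.890
→ Cₑ = (71.30·1.890 − 59.00·0.07800) / 12.30 = 10.58 mg/L.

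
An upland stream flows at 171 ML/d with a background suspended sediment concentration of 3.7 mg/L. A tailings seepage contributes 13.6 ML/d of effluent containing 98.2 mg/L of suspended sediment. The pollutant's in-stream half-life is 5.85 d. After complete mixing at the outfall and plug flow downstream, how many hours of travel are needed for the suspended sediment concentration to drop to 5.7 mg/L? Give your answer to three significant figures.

Flow-weighted average: C = (171.0·3.700 + 13.60·98.20) / 184.6 = 1968/184.6 = 10.66 mg/L.
Half-life 5.85 d → k = ln 2 / 5.85 = 0.1185 d⁻¹.
10.66·exp(−k·t) = 5.7 → t = ln(10.66/5.7)/k = 456600 s = 126.8 h.

127 h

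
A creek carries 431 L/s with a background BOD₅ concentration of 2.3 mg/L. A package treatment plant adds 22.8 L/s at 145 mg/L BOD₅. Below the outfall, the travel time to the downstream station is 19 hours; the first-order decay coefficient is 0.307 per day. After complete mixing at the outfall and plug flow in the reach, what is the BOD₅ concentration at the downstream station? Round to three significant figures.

Flow-weighted average: C = (431.0·2.300 + 22.80·145.0) / 453.8 = 4297/453.8 = 9.470 mg/L.
Decay over the reach: 9.470·exp(−kt) = 9.470·0.7842 = 7.426 mg/L.

7.43 mg/L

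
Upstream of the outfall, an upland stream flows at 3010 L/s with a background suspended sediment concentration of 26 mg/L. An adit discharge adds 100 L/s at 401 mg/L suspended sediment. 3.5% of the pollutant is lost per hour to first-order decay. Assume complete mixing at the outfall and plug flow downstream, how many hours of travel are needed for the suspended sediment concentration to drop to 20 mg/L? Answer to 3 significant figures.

Mixed concentration C = ΣQC/ΣQ = (3010·26.00 + 100.0·401.0) / 3110 = 118400/3110 = 38.06 mg/L.
3.5%/h lost → k = −ln(1 − 0.035) = 0.03563 h⁻¹.
38.06·exp(−k·t) = 20 → t = ln(38.06/20)/k = 65010 s = 18.06 h.

18.1 h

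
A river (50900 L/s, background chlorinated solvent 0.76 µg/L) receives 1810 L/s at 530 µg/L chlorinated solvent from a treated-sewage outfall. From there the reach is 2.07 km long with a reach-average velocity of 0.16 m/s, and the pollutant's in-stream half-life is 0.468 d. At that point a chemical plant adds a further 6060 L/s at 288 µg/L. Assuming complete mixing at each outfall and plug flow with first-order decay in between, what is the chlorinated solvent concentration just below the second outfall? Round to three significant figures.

43.3 µg/L

Mixed concentration C = ΣQC/ΣQ = (50900·0.7600 + 1810·530.0) / 52710 = 998000/52710 = 18.93 µg/L; combined flow 52710 L/s.
Travel time t = 2.07·1000 / 0.16 = 12940 s = 3.594 h.
Half-life 0.468 d → k = ln 2 / 0.468 = 1.481 d⁻¹.
After decay, C = 18.93 × e^(−kt) = 18.93 × 0.8011 = 15.17 µg/L.
At the second outfall, C = (52710·15.17 + 6060·288.0) / (52710 + 6060) = 43.30 µg/L.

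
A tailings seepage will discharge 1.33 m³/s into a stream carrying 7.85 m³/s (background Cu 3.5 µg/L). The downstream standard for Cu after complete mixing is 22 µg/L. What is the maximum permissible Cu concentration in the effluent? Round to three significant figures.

At the limit, (Qr·Cr + Qe·Cₑ)/(Qr + Qe) = 22:
Cₑ = (9.180·22 − 7.850·3.500) / 1.330 = 131.2 µg/L.

131 µg/L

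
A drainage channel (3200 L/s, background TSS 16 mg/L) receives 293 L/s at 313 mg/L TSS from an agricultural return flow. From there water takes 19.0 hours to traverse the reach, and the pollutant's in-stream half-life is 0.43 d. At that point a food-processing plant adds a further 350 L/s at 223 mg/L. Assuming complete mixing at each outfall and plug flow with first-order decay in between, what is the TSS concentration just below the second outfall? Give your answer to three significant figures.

Mass balance: C = (3200·16.00 + 293.0·313.0) / 3493 = 142900/3493 = 40.91 mg/L; combined flow 3493 L/s.
Half-life 0.43 d → k = ln 2 / 0.43 = 1.612 d⁻¹.
First-order decay: C = 40.91·exp(−k·t) = 40.91·0.2791 = 11.42 mg/L.
Second outfall: C = (3493·11.42 + 350.0·223.0)/3843 = 30.69 mg/L.

30.7 mg/L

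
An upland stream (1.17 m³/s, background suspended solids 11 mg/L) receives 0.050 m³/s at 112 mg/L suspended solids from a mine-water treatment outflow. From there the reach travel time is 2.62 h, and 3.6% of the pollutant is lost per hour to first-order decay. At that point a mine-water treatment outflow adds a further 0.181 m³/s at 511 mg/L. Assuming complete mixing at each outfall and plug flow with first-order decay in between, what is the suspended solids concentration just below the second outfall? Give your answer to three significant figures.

78.0 mg/L

Conservation of mass: C = (1.170·11.00 + 0.05000·112.0) / 1.220 = 18.47/1.220 = 15.14 mg/L; combined flow 1.220 m³/s.
3.6%/h lost → k = −ln(1 − 0.036) = 0.03666 h⁻¹.
After decay, C = 15.14 × e^(−kt) = 15.14 × 0.9084 = 13.75 mg/L.
At the second outfall, C = (1.220·13.75 + 0.1810·511.0) / (1.220 + 0.1810) = 77.99 mg/L.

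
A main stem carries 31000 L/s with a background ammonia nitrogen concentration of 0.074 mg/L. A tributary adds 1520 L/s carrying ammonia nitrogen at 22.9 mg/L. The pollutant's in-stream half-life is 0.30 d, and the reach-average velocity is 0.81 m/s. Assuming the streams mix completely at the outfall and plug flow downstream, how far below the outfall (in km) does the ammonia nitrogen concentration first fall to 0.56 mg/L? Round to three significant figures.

Mixed concentration C = ΣQC/ΣQ = (31000·0.07400 + 1520·22.90) / 32520 = 37100/32520 = 1.141 mg/L.
Half-life 0.30 d → k = ln 2 / 0.30 = 2.310 d⁻¹.
Set 1.141·exp(−k·t) = 0.56 → t = ln(1.141/0.56)/k = 26610 s = 7.392 h.
Distance = v·t = 0.81·26610 = 21560 m = 21.56 km.

21.6 km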